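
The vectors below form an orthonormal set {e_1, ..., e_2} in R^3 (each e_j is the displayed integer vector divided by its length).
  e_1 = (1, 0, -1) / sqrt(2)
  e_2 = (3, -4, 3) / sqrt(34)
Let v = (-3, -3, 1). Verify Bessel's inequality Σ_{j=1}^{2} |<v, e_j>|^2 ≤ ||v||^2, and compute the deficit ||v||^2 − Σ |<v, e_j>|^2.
Σ |<v, e_j>|^2 = 154/17; ||v||^2 = 19; deficit = 169/17

Write each e_j = u_j / sqrt(<u_j, u_j>) where u_j is the displayed integer vector. Then <v, e_j> = <v, u_j> / sqrt(<u_j, u_j>), so |<v, e_j>|^2 = <v, u_j>^2 / <u_j, u_j>.
Coefficients: <v, e_1> = -4/sqrt(2), <v, e_2> = 6/sqrt(34).
Square and sum: Σ |<v, e_j>|^2 = 154/17.
Compute ||v||^2 = v·v = 19.
Deficit = 19 − 154/17 = 169/17 ≥ 0, confirming Bessel's inequality. (The deficit equals ||v − Σ <v,e_j> e_j||^2, the squared distance from v to span{e_j}.)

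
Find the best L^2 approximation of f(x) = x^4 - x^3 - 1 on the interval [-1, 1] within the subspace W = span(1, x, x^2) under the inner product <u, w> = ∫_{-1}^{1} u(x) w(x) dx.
g(x) = 6*x^2/7 - 3*x/5 - 38/35

The best approximation g ∈ W is the orthogonal projection of f onto W. Writing g = a_0 + a_1 x + a_2 x^2, the coefficients solve the normal equations G · a = b where
  G_{ij} = <φ_i, φ_j> and b_i = <f, φ_i>, with φ_0 = 1, φ_1 = x, φ_2 = x^2.
G =
  [2, 0, 2/3]
  [0, 2/3, 0]
  [2/3, 0, 2/5],
b = (-8/5, -2/5, -8/21).
Solving gives a_0 = -38/35, a_1 = -3/5, a_2 = 6/7, so
  g(x) = 6*x^2/7 - 3*x/5 - 38/35.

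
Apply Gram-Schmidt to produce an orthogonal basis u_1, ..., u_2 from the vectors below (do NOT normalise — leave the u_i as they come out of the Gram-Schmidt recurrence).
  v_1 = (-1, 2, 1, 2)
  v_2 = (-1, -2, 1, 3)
Orthogonal basis:
  u_1 = (-1, 2, 1, 2)
  u_2 = (-3/5, -14/5, 3/5, 11/5)

Apply the Gram-Schmidt recurrence
  u_1 = v_1
  u_i = v_i − Σ_{j<i} ((v_i · u_j) / (u_j · u_j)) · u_j.

Step by step this gives:
  u_1 = (-1, 2, 1, 2)
  u_2 = (-3/5, -14/5, 3/5, 11/5)

Orthogonality check:
  u_2 · u_1 = 0 (should be 0)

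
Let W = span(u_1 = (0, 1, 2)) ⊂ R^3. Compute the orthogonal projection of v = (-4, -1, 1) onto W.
proj_W(v) = (0, 1/5, 2/5)

Set up U = [u_1 | ... | u_1] ∈ R^(3×1). The projector onto W = col(U) is P = U (U^T U)^(-1) U^T.
Compute U^T U =
  [5],
and U^T v = (1).
Solve U^T U · c = U^T v for the coefficients: c = (1/5). The projection is proj_W(v) = U c.
Check: (v - proj_W(v)) · u_1 = 0  (should be 0).
Result: proj_W(v) = (0, 1/5, 2/5).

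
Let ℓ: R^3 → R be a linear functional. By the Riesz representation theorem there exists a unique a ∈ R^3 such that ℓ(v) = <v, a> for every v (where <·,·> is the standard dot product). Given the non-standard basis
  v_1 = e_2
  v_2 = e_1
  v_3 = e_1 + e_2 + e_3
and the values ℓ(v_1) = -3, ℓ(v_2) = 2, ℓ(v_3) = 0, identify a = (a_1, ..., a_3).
a = (2, -3, 1)

Write a = (a_1, ..., a_3) in the standard basis. For each basis vector v_i, ℓ(v_i) = <v_i, a> is a linear equation in the a_j's. Collect the n equations into a matrix system V a = ℓ, where row i of V is v_i (expressed in the standard basis). Since V is invertible (lower-triangular with 1s on the diagonal, up to permutation), solve by back-substitution:
  V =
[[0, 1, 0],
 [1, 0, 0],
 [1, 1, 1]]
  V a = (-3, 2, 0)
Solving gives a = (2, -3, 1).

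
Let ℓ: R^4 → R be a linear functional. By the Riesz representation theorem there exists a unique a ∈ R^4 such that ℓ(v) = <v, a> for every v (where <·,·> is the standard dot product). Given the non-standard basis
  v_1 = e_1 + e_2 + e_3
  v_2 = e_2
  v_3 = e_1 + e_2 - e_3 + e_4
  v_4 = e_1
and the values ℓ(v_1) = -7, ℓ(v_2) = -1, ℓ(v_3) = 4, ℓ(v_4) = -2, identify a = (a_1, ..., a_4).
a = (-2, -1, -4, 3)

Write a = (a_1, ..., a_4) in the standard basis. For each basis vector v_i, ℓ(v_i) = <v_i, a> is a linear equation in the a_j's. Collect the n equations into a matrix system V a = ℓ, where row i of V is v_i (expressed in the standard basis). Since V is invertible (lower-triangular with 1s on the diagonal, up to permutation), solve by back-substitution:
  V =
[[1, 1, 1, 0],
 [0, 1, 0, 0],
 [1, 1, -1, 1],
 [1, 0, 0, 0]]
  V a = (-7, -1, 4, -2)
Solving gives a = (-2, -1, -4, 3).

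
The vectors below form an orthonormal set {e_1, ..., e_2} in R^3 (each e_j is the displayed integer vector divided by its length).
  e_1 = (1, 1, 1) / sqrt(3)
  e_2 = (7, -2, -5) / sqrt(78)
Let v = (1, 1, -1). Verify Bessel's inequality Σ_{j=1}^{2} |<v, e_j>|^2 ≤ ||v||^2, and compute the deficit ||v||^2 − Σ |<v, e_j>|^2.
Σ |<v, e_j>|^2 = 21/13; ||v||^2 = 3; deficit = 18/13

Write each e_j = u_j / sqrt(<u_j, u_j>) where u_j is the displayed integer vector. Then <v, e_j> = <v, u_j> / sqrt(<u_j, u_j>), so |<v, e_j>|^2 = <v, u_j>^2 / <u_j, u_j>.
Coefficients: <v, e_1> = 1/sqrt(3), <v, e_2> = 10/sqrt(78).
Square and sum: Σ |<v, e_j>|^2 = 21/13.
Compute ||v||^2 = v·v = 3.
Deficit = 3 − 21/13 = 18/13 ≥ 0, confirming Bessel's inequality. (The deficit equals ||v − Σ <v,e_j> e_j||^2, the squared distance from v to span{e_j}.)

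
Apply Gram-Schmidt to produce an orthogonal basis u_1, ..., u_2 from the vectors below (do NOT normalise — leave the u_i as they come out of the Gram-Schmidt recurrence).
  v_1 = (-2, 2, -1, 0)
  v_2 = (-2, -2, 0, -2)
Orthogonal basis:
  u_1 = (-2, 2, -1, 0)
  u_2 = (-2, -2, 0, -2)

Apply the Gram-Schmidt recurrence
  u_1 = v_1
  u_i = v_i − Σ_{j<i} ((v_i · u_j) / (u_j · u_j)) · u_j.

Step by step this gives:
  u_1 = (-2, 2, -1, 0)
  u_2 = (-2, -2, 0, -2)

Orthogonality check:
  u_2 · u_1 = 0 (should be 0)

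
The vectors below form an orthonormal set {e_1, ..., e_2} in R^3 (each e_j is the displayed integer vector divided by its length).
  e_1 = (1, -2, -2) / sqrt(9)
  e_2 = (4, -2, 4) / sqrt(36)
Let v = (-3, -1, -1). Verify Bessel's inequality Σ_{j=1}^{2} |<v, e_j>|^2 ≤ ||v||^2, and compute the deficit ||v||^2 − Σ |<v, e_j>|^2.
Σ |<v, e_j>|^2 = 50/9; ||v||^2 = 11; deficit = 49/9

Write each e_j = u_j / sqrt(<u_j, u_j>) where u_j is the displayed integer vector. Then <v, e_j> = <v, u_j> / sqrt(<u_j, u_j>), so |<v, e_j>|^2 = <v, u_j>^2 / <u_j, u_j>.
Coefficients: <v, e_1> = 1/sqrt(9), <v, e_2> = -14/sqrt(36).
Square and sum: Σ |<v, e_j>|^2 = 50/9.
Compute ||v||^2 = v·v = 11.
Deficit = 11 − 50/9 = 49/9 ≥ 0, confirming Bessel's inequality. (The deficit equals ||v − Σ <v,e_j> e_j||^2, the squared distance from v to span{e_j}.)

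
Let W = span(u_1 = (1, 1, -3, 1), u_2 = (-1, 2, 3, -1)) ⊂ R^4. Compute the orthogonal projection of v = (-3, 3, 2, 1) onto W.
proj_W(v) = (-8/11, 3, 24/11, -8/11)

Set up U = [u_1 | ... | u_2] ∈ R^(4×2). The projector onto W = col(U) is P = U (U^T U)^(-1) U^T.
Compute U^T U =
  [12, -9]
  [-9, 15],
and U^T v = (-5, 14).
Solve U^T U · c = U^T v for the coefficients: c = (17/33, 41/33). The projection is proj_W(v) = U c.
Check: (v - proj_W(v)) · u_1 = 0  (should be 0).
Check: (v - proj_W(v)) · u_2 = 0  (should be 0).
Result: proj_W(v) = (-8/11, 3, 24/11, -8/11).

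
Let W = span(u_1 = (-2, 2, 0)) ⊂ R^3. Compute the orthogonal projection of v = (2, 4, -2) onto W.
proj_W(v) = (-1, 1, 0)

Set up U = [u_1 | ... | u_1] ∈ R^(3×1). The projector onto W = col(U) is P = U (U^T U)^(-1) U^T.
Compute U^T U =
  [8],
and U^T v = (4).
Solve U^T U · c = U^T v for the coefficients: c = (1/2). The projection is proj_W(v) = U c.
Check: (v - proj_W(v)) · u_1 = 0  (should be 0).
Result: proj_W(v) = (-1, 1, 0).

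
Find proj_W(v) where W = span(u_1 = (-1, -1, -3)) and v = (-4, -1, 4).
proj_W(v) = (7/11, 7/11, 21/11)

Set up U = [u_1 | ... | u_1] ∈ R^(3×1). The projector onto W = col(U) is P = U (U^T U)^(-1) U^T.
Compute U^T U =
  [11],
and U^T v = (-7).
Solve U^T U · c = U^T v for the coefficients: c = (-7/11). The projection is proj_W(v) = U c.
Check: (v - proj_W(v)) · u_1 = 0  (should be 0).
Result: proj_W(v) = (7/11, 7/11, 21/11).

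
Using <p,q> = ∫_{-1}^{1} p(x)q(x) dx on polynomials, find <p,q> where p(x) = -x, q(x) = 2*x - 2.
<p,q> = -4/3

Expand the product: p(x)·q(x) = -2*x^2 + 2*x.
∫_{-1}^{1} of each monomial x^k gives [2/(k+1) if k even, 0 if k odd]. Integrating term-by-term (or equivalently evaluating the antiderivative F(x) = -2*x^3/3 + x^2 at the endpoints):
  F(1) − F(−1) = 1/3 − (5/3) = -4/3.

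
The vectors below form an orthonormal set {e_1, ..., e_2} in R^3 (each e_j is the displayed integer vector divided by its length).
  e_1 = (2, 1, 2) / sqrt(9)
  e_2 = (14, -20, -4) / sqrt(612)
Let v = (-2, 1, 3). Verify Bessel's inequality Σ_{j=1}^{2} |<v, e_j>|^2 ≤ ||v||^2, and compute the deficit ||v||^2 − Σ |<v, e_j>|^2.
Σ |<v, e_j>|^2 = 117/17; ||v||^2 = 14; deficit = 121/17

Write each e_j = u_j / sqrt(<u_j, u_j>) where u_j is the displayed integer vector. Then <v, e_j> = <v, u_j> / sqrt(<u_j, u_j>), so |<v, e_j>|^2 = <v, u_j>^2 / <u_j, u_j>.
Coefficients: <v, e_1> = 3/sqrt(9), <v, e_2> = -60/sqrt(612).
Square and sum: Σ |<v, e_j>|^2 = 117/17.
Compute ||v||^2 = v·v = 14.
Deficit = 14 − 117/17 = 121/17 ≥ 0, confirming Bessel's inequality. (The deficit equals ||v − Σ <v,e_j> e_j||^2, the squared distance from v to span{e_j}.)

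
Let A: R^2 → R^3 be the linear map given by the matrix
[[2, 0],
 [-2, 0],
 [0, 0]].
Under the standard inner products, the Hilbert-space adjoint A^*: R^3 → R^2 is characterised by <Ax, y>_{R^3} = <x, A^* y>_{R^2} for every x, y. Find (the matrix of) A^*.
A^* = A^T =
[[2, -2, 0],
 [0, 0, 0]]

For real matrices with standard dot products, the defining identity <Ax, y> = <x, A^* y> gives (Ax)^T y = x^T (A^*) y, i.e. x^T A^T y = x^T (A^*) y. Since this holds for all x, y, we must have A^* = A^T. Therefore
A^* =
[[2, -2, 0],
 [0, 0, 0]].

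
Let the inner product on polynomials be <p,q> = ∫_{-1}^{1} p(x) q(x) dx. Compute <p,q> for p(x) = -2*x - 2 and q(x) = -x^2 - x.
<p,q> = 8/3

Expand the product: p(x)·q(x) = 2*x^3 + 4*x^2 + 2*x.
∫_{-1}^{1} of each monomial x^k gives [2/(k+1) if k even, 0 if k odd]. Integrating term-by-term (or equivalently evaluating the antiderivative F(x) = x^4/2 + 4*x^3/3 + x^2 at the endpoints):
  F(1) − F(−1) = 17/6 − (1/6) = 8/3.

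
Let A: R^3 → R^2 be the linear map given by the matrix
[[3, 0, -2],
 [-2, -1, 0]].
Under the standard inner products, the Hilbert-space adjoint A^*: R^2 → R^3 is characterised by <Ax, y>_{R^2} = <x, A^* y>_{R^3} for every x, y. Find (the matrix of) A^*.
A^* = A^T =
[[3, -2],
 [0, -1],
 [-2, 0]]

For real matrices with standard dot products, the defining identity <Ax, y> = <x, A^* y> gives (Ax)^T y = x^T (A^*) y, i.e. x^T A^T y = x^T (A^*) y. Since this holds for all x, y, we must have A^* = A^T. Therefore
A^* =
[[3, -2],
 [0, -1],
 [-2, 0]].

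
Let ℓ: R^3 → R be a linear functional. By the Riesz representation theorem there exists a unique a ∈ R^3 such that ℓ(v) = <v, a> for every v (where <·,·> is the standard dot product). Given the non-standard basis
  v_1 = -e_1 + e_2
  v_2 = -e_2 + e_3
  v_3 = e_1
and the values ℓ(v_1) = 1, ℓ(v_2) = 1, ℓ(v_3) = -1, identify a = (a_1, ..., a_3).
a = (-1, 0, 1)

Write a = (a_1, ..., a_3) in the standard basis. For each basis vector v_i, ℓ(v_i) = <v_i, a> is a linear equation in the a_j's. Collect the n equations into a matrix system V a = ℓ, where row i of V is v_i (expressed in the standard basis). Since V is invertible (lower-triangular with 1s on the diagonal, up to permutation), solve by back-substitution:
  V =
[[-1, 1, 0],
 [0, -1, 1],
 [1, 0, 0]]
  V a = (1, 1, -1)
Solving gives a = (-1, 0, 1).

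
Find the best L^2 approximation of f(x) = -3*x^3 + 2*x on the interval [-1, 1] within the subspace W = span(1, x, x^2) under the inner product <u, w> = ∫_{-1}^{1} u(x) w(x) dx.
g(x) = x/5

The best approximation g ∈ W is the orthogonal projection of f onto W. Writing g = a_0 + a_1 x + a_2 x^2, the coefficients solve the normal equations G · a = b where
  G_{ij} = <φ_i, φ_j> and b_i = <f, φ_i>, with φ_0 = 1, φ_1 = x, φ_2 = x^2.
G =
  [2, 0, 2/3]
  [0, 2/3, 0]
  [2/3, 0, 2/5],
b = (0, 2/15, 0).
Solving gives a_0 = 0, a_1 = 1/5, a_2 = 0, so
  g(x) = x/5.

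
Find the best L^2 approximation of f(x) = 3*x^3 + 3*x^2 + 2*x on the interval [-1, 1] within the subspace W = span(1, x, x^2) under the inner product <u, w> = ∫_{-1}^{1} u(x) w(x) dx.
g(x) = 3*x^2 + 19*x/5

The best approximation g ∈ W is the orthogonal projection of f onto W. Writing g = a_0 + a_1 x + a_2 x^2, the coefficients solve the normal equations G · a = b where
  G_{ij} = <φ_i, φ_j> and b_i = <f, φ_i>, with φ_0 = 1, φ_1 = x, φ_2 = x^2.
G =
  [2, 0, 2/3]
  [0, 2/3, 0]
  [2/3, 0, 2/5],
b = (2, 38/15, 6/5).
Solving gives a_0 = 0, a_1 = 19/5, a_2 = 3, so
  g(x) = 3*x^2 + 19*x/5.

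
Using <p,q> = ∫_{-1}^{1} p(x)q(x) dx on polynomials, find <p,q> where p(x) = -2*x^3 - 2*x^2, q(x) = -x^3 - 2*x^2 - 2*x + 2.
<p,q> = 116/105

Expand the product: p(x)·q(x) = 2*x^6 + 6*x^5 + 8*x^4 - 4*x^2.
∫_{-1}^{1} of each monomial x^k gives [2/(k+1) if k even, 0 if k odd]. Integrating term-by-term (or equivalently evaluating the antiderivative F(x) = 2*x^7/7 + x^6 + 8*x^5/5 - 4*x^3/3 at the endpoints):
  F(1) − F(−1) = 163/105 − (47/105) = 116/105.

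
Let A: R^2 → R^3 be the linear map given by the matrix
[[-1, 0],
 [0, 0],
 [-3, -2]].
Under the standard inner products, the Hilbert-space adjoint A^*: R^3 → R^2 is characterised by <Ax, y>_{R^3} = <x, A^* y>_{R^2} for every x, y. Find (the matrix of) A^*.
A^* = A^T =
[[-1, 0, -3],
 [0, 0, -2]]

For real matrices with standard dot products, the defining identity <Ax, y> = <x, A^* y> gives (Ax)^T y = x^T (A^*) y, i.e. x^T A^T y = x^T (A^*) y. Since this holds for all x, y, we must have A^* = A^T. Therefore
A^* =
[[-1, 0, -3],
 [0, 0, -2]].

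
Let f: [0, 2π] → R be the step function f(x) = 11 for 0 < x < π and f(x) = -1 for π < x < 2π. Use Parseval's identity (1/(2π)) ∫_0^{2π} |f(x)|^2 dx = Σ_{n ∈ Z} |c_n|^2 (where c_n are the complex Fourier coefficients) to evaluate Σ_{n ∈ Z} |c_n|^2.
Σ |c_n|^2 = 61

Parseval equates the L^2 energy of f (normalised by 1/(2π)) with the ℓ^2 sum of its Fourier coefficients: (1/(2π)) ∫_0^{2π} |f|^2 = Σ |c_n|^2.
Compute the left side: (1/(2π)) [∫_0^π 11^2 dx + ∫_π^{2π} (-1)^2 dx] = (1/(2π)) · (121π + 1π) = (121 + 1)/2 = 61.
So Σ_{n ∈ Z} |c_n|^2 = 61.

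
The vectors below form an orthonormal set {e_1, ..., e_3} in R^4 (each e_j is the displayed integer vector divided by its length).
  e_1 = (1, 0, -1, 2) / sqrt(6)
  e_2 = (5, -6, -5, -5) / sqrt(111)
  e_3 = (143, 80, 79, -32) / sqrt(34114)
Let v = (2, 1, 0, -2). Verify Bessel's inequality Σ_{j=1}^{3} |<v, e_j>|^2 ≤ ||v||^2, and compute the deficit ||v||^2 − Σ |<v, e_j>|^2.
Σ |<v, e_j>|^2 = 3620/461; ||v||^2 = 9; deficit = 529/461

Write each e_j = u_j / sqrt(<u_j, u_j>) where u_j is the displayed integer vector. Then <v, e_j> = <v, u_j> / sqrt(<u_j, u_j>), so |<v, e_j>|^2 = <v, u_j>^2 / <u_j, u_j>.
Coefficients: <v, e_1> = -2/sqrt(6), <v, e_2> = 14/sqrt(111), <v, e_3> = 430/sqrt(34114).
Square and sum: Σ |<v, e_j>|^2 = 3620/461.
Compute ||v||^2 = v·v = 9.
Deficit = 9 − 3620/461 = 529/461 ≥ 0, confirming Bessel's inequality. (The deficit equals ||v − Σ <v,e_j> e_j||^2, the squared distance from v to span{e_j}.)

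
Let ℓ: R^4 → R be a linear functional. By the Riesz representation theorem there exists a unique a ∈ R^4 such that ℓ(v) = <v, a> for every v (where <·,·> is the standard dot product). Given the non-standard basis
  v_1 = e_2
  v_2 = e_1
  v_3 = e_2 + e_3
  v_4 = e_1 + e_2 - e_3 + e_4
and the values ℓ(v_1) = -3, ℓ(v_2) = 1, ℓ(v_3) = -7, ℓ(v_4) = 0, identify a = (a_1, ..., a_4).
a = (1, -3, -4, -2)

Write a = (a_1, ..., a_4) in the standard basis. For each basis vector v_i, ℓ(v_i) = <v_i, a> is a linear equation in the a_j's. Collect the n equations into a matrix system V a = ℓ, where row i of V is v_i (expressed in the standard basis). Since V is invertible (lower-triangular with 1s on the diagonal, up to permutation), solve by back-substitution:
  V =
[[0, 1, 0, 0],
 [1, 0, 0, 0],
 [0, 1, 1, 0],
 [1, 1, -1, 1]]
  V a = (-3, 1, -7, 0)
Solving gives a = (1, -3, -4, -2).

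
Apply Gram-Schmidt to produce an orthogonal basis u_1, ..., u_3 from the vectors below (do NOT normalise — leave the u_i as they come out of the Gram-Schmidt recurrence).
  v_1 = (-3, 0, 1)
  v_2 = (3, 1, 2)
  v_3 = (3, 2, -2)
Orthogonal basis:
  u_1 = (-3, 0, 1)
  u_2 = (9/10, 1, 27/10)
  u_3 = (-3/13, 27/13, -9/13)

Apply the Gram-Schmidt recurrence
  u_1 = v_1
  u_i = v_i − Σ_{j<i} ((v_i · u_j) / (u_j · u_j)) · u_j.

Step by step this gives:
  u_1 = (-3, 0, 1)
  u_2 = (9/10, 1, 27/10)
  u_3 = (-3/13, 27/13, -9/13)

Orthogonality check:
  u_2 · u_1 = 0 (should be 0)
  u_3 · u_1 = 0 (should be 0)
  u_3 · u_2 = 0 (should be 0)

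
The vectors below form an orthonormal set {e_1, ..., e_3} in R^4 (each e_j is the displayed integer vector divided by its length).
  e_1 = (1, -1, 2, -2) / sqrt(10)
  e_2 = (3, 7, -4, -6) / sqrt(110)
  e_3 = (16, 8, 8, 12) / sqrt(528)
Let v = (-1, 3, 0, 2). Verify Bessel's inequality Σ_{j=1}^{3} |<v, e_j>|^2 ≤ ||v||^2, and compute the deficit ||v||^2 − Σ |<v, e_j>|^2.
Σ |<v, e_j>|^2 = 26/3; ||v||^2 = 14; deficit = 16/3

Write each e_j = u_j / sqrt(<u_j, u_j>) where u_j is the displayed integer vector. Then <v, e_j> = <v, u_j> / sqrt(<u_j, u_j>), so |<v, e_j>|^2 = <v, u_j>^2 / <u_j, u_j>.
Coefficients: <v, e_1> = -8/sqrt(10), <v, e_2> = 6/sqrt(110), <v, e_3> = 32/sqrt(528).
Square and sum: Σ |<v, e_j>|^2 = 26/3.
Compute ||v||^2 = v·v = 14.
Deficit = 14 − 26/3 = 16/3 ≥ 0, confirming Bessel's inequality. (The deficit equals ||v − Σ <v,e_j> e_j||^2, the squared distance from v to span{e_j}.)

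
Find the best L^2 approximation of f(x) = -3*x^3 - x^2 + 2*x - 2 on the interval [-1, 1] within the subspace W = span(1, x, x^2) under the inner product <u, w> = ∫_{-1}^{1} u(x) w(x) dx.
g(x) = -x^2 + x/5 - 2

The best approximation g ∈ W is the orthogonal projection of f onto W. Writing g = a_0 + a_1 x + a_2 x^2, the coefficients solve the normal equations G · a = b where
  G_{ij} = <φ_i, φ_j> and b_i = <f, φ_i>, with φ_0 = 1, φ_1 = x, φ_2 = x^2.
G =
  [2, 0, 2/3]
  [0, 2/3, 0]
  [2/3, 0, 2/5],
b = (-14/3, 2/15, -26/15).
Solving gives a_0 = -2, a_1 = 1/5, a_2 = -1, so
  g(x) = -x^2 + x/5 - 2.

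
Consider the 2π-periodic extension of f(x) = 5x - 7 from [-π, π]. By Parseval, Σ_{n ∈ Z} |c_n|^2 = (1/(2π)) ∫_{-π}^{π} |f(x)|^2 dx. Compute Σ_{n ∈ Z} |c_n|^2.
Σ |c_n|^2 = 25π^2/3 + 49

Expand and integrate term by term over [-π, π]:
  ∫ (5x)^2 dx = 25·(2π^3/3); ∫ 2·5·(-7)·x dx = 0 (odd integrand); ∫ (-7)^2 dx = 49·2π.
So (1/(2π)) ∫_{-π}^{π} (5x - 7)^2 dx = 25π^2/3 + 49 = 25π^2/3 + 49.
Parseval ⇒ Σ |c_n|^2 = 25π^2/3 + 49.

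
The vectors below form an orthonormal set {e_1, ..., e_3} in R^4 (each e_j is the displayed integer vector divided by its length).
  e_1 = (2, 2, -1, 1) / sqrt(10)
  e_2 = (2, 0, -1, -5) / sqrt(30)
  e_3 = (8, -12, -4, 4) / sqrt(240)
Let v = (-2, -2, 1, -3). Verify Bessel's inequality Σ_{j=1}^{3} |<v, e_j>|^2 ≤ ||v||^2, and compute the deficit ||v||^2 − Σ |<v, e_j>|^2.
Σ |<v, e_j>|^2 = 18; ||v||^2 = 18; deficit = 0

Write each e_j = u_j / sqrt(<u_j, u_j>) where u_j is the displayed integer vector. Then <v, e_j> = <v, u_j> / sqrt(<u_j, u_j>), so |<v, e_j>|^2 = <v, u_j>^2 / <u_j, u_j>.
Coefficients: <v, e_1> = -12/sqrt(10), <v, e_2> = 10/sqrt(30), <v, e_3> = -8/sqrt(240).
Square and sum: Σ |<v, e_j>|^2 = 18.
Compute ||v||^2 = v·v = 18.
Deficit = 18 − 18 = 0 ≥ 0, confirming Bessel's inequality. (The deficit equals ||v − Σ <v,e_j> e_j||^2, the squared distance from v to span{e_j}.)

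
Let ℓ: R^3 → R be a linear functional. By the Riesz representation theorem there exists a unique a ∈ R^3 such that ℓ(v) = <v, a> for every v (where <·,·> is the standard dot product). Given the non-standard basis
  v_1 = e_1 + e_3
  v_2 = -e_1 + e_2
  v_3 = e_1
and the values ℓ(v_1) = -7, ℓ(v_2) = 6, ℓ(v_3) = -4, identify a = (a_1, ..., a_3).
a = (-4, 2, -3)

Write a = (a_1, ..., a_3) in the standard basis. For each basis vector v_i, ℓ(v_i) = <v_i, a> is a linear equation in the a_j's. Collect the n equations into a matrix system V a = ℓ, where row i of V is v_i (expressed in the standard basis). Since V is invertible (lower-triangular with 1s on the diagonal, up to permutation), solve by back-substitution:
  V =
[[1, 0, 1],
 [-1, 1, 0],
 [1, 0, 0]]
  V a = (-7, 6, -4)
Solving gives a = (-4, 2, -3).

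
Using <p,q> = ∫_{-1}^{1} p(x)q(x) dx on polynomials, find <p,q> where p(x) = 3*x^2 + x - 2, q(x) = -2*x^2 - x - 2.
<p,q> = 18/5

Expand the product: p(x)·q(x) = -6*x^4 - 5*x^3 - 3*x^2 + 4.
∫_{-1}^{1} of each monomial x^k gives [2/(k+1) if k even, 0 if k odd]. Integrating term-by-term (or equivalently evaluating the antiderivative F(x) = -6*x^5/5 - 5*x^4/4 - x^3 + 4*x at the endpoints):
  F(1) − F(−1) = 11/20 − (-61/20) = 18/5.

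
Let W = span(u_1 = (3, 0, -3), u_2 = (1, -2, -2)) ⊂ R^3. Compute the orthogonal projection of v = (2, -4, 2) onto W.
proj_W(v) = (-2/3, -8/3, -2/3)

Set up U = [u_1 | ... | u_2] ∈ R^(3×2). The projector onto W = col(U) is P = U (U^T U)^(-1) U^T.
Compute U^T U =
  [18, 9]
  [9, 9],
and U^T v = (0, 6).
Solve U^T U · c = U^T v for the coefficients: c = (-2/3, 4/3). The projection is proj_W(v) = U c.
Check: (v - proj_W(v)) · u_1 = 0  (should be 0).
Check: (v - proj_W(v)) · u_2 = 0  (should be 0).
Result: proj_W(v) = (-2/3, -8/3, -2/3).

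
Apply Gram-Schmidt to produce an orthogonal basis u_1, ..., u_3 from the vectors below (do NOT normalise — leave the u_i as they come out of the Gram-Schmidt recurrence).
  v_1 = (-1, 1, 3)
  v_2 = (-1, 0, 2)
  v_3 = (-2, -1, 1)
Orthogonal basis:
  u_1 = (-1, 1, 3)
  u_2 = (-4/11, -7/11, 1/11)
  u_3 = (-2/3, 1/3, -1/3)

Apply the Gram-Schmidt recurrence
  u_1 = v_1
  u_i = v_i − Σ_{j<i} ((v_i · u_j) / (u_j · u_j)) · u_j.

Step by step this gives:
  u_1 = (-1, 1, 3)
  u_2 = (-4/11, -7/11, 1/11)
  u_3 = (-2/3, 1/3, -1/3)

Orthogonality check:
  u_2 · u_1 = 0 (should be 0)
  u_3 · u_1 = 0 (should be 0)
  u_3 · u_2 = 0 (should be 0)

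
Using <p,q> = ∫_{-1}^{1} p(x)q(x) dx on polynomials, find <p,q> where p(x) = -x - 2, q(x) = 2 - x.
<p,q> = -22/3

Expand the product: p(x)·q(x) = x^2 - 4.
∫_{-1}^{1} of each monomial x^k gives [2/(k+1) if k even, 0 if k odd]. Integrating term-by-term (or equivalently evaluating the antiderivative F(x) = x^3/3 - 4*x at the endpoints):
  F(1) − F(−1) = -11/3 − (11/3) = -22/3.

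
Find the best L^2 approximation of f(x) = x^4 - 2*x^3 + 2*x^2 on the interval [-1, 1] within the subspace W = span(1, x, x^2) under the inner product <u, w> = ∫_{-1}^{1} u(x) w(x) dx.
g(x) = 20*x^2/7 - 6*x/5 - 3/35

The best approximation g ∈ W is the orthogonal projection of f onto W. Writing g = a_0 + a_1 x + a_2 x^2, the coefficients solve the normal equations G · a = b where
  G_{ij} = <φ_i, φ_j> and b_i = <f, φ_i>, with φ_0 = 1, φ_1 = x, φ_2 = x^2.
G =
  [2, 0, 2/3]
  [0, 2/3, 0]
  [2/3, 0, 2/5],
b = (26/15, -4/5, 38/35).
Solving gives a_0 = -3/35, a_1 = -6/5, a_2 = 20/7, so
  g(x) = 20*x^2/7 - 6*x/5 - 3/35.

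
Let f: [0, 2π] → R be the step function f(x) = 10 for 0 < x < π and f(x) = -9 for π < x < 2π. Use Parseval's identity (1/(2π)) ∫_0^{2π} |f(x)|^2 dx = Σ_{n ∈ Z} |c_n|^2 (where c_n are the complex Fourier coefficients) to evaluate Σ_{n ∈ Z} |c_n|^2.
Σ |c_n|^2 = 181/2

Parseval equates the L^2 energy of f (normalised by 1/(2π)) with the ℓ^2 sum of its Fourier coefficients: (1/(2π)) ∫_0^{2π} |f|^2 = Σ |c_n|^2.
Compute the left side: (1/(2π)) [∫_0^π 10^2 dx + ∫_π^{2π} (-9)^2 dx] = (1/(2π)) · (100π + 81π) = (100 + 81)/2 = 181/2.
So Σ_{n ∈ Z} |c_n|^2 = 181/2.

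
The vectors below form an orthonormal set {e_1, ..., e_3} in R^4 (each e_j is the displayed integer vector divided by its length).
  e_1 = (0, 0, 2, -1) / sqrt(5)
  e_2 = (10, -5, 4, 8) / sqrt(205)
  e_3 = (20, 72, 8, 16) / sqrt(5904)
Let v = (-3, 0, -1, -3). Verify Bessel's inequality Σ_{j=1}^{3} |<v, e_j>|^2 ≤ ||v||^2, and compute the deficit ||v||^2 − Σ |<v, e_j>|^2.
Σ |<v, e_j>|^2 = 170/9; ||v||^2 = 19; deficit = 1/9

Write each e_j = u_j / sqrt(<u_j, u_j>) where u_j is the displayed integer vector. Then <v, e_j> = <v, u_j> / sqrt(<u_j, u_j>), so |<v, e_j>|^2 = <v, u_j>^2 / <u_j, u_j>.
Coefficients: <v, e_1> = 1/sqrt(5), <v, e_2> = -58/sqrt(205), <v, e_3> = -116/sqrt(5904).
Square and sum: Σ |<v, e_j>|^2 = 170/9.
Compute ||v||^2 = v·v = 19.
Deficit = 19 − 170/9 = 1/9 ≥ 0, confirming Bessel's inequality. (The deficit equals ||v − Σ <v,e_j> e_j||^2, the squared distance from v to span{e_j}.)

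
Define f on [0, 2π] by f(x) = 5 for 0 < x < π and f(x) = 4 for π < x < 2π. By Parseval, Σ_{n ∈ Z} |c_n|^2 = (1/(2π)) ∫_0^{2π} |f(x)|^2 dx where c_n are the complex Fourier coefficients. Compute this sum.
Σ |c_n|^2 = 41/2

Parseval equates the L^2 energy of f (normalised by 1/(2π)) with the ℓ^2 sum of its Fourier coefficients: (1/(2π)) ∫_0^{2π} |f|^2 = Σ |c_n|^2.
Compute the left side: (1/(2π)) [∫_0^π 5^2 dx + ∫_π^{2π} 4^2 dx] = (1/(2π)) · (25π + 16π) = (25 + 16)/2 = 41/2.
So Σ_{n ∈ Z} |c_n|^2 = 41/2.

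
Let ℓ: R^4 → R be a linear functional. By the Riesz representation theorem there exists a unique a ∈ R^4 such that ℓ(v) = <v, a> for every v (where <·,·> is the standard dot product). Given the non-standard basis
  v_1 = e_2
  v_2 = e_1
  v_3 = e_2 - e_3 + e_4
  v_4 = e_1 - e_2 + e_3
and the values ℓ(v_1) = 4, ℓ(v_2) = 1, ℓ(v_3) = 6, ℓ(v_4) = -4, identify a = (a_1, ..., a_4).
a = (1, 4, -1, 1)

Write a = (a_1, ..., a_4) in the standard basis. For each basis vector v_i, ℓ(v_i) = <v_i, a> is a linear equation in the a_j's. Collect the n equations into a matrix system V a = ℓ, where row i of V is v_i (expressed in the standard basis). Since V is invertible (lower-triangular with 1s on the diagonal, up to permutation), solve by back-substitution:
  V =
[[0, 1, 0, 0],
 [1, 0, 0, 0],
 [0, 1, -1, 1],
 [1, -1, 1, 0]]
  V a = (4, 1, 6, -4)
Solving gives a = (1, 4, -1, 1).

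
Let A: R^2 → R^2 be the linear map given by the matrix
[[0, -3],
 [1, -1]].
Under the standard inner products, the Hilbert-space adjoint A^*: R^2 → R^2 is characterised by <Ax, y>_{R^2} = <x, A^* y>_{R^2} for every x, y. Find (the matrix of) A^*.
A^* = A^T =
[[0, 1],
 [-3, -1]]

For real matrices with standard dot products, the defining identity <Ax, y> = <x, A^* y> gives (Ax)^T y = x^T (A^*) y, i.e. x^T A^T y = x^T (A^*) y. Since this holds for all x, y, we must have A^* = A^T. Therefore
A^* =
[[0, 1],
 [-3, -1]].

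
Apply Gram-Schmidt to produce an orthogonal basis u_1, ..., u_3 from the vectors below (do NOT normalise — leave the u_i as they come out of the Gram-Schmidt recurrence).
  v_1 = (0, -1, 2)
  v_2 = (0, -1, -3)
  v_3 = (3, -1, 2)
Orthogonal basis:
  u_1 = (0, -1, 2)
  u_2 = (0, -2, -1)
  u_3 = (3, 0, 0)

Apply the Gram-Schmidt recurrence
  u_1 = v_1
  u_i = v_i − Σ_{j<i} ((v_i · u_j) / (u_j · u_j)) · u_j.

Step by step this gives:
  u_1 = (0, -1, 2)
  u_2 = (0, -2, -1)
  u_3 = (3, 0, 0)

Orthogonality check:
  u_2 · u_1 = 0 (should be 0)
  u_3 · u_1 = 0 (should be 0)
  u_3 · u_2 = 0 (should be 0)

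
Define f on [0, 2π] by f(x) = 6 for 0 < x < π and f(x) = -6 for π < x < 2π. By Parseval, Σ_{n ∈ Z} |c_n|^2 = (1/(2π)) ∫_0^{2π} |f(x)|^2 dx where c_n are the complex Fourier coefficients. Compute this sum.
Σ |c_n|^2 = 36

Parseval equates the L^2 energy of f (normalised by 1/(2π)) with the ℓ^2 sum of its Fourier coefficients: (1/(2π)) ∫_0^{2π} |f|^2 = Σ |c_n|^2.
Compute the left side: (1/(2π)) [∫_0^π 6^2 dx + ∫_π^{2π} (-6)^2 dx] = (1/(2π)) · (36π + 36π) = (36 + 36)/2 = 36.
So Σ_{n ∈ Z} |c_n|^2 = 36.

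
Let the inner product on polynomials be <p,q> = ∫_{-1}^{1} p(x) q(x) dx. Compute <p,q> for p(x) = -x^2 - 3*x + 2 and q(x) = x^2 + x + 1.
<p,q> = 34/15

Expand the product: p(x)·q(x) = -x^4 - 4*x^3 - 2*x^2 - x + 2.
∫_{-1}^{1} of each monomial x^k gives [2/(k+1) if k even, 0 if k odd]. Integrating term-by-term (or equivalently evaluating the antiderivative F(x) = -x^5/5 - x^4 - 2*x^3/3 - x^2/2 + 2*x at the endpoints):
  F(1) − F(−1) = -11/30 − (-79/30) = 34/15.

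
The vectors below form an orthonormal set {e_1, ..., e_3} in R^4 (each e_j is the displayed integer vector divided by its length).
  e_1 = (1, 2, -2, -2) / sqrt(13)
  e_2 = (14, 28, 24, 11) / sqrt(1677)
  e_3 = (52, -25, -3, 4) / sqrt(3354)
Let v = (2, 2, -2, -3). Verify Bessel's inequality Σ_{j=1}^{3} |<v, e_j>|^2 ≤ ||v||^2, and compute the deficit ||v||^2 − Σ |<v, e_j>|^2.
Σ |<v, e_j>|^2 = 265/13; ||v||^2 = 21; deficit = 8/13

Write each e_j = u_j / sqrt(<u_j, u_j>) where u_j is the displayed integer vector. Then <v, e_j> = <v, u_j> / sqrt(<u_j, u_j>), so |<v, e_j>|^2 = <v, u_j>^2 / <u_j, u_j>.
Coefficients: <v, e_1> = 16/sqrt(13), <v, e_2> = 3/sqrt(1677), <v, e_3> = 48/sqrt(3354).
Square and sum: Σ |<v, e_j>|^2 = 265/13.
Compute ||v||^2 = v·v = 21.
Deficit = 21 − 265/13 = 8/13 ≥ 0, confirming Bessel's inequality. (The deficit equals ||v − Σ <v,e_j> e_j||^2, the squared distance from v to span{e_j}.)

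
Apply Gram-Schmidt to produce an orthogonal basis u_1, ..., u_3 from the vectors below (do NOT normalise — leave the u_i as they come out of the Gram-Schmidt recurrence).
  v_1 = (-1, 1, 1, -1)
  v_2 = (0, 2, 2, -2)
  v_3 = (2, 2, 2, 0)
Orthogonal basis:
  u_1 = (-1, 1, 1, -1)
  u_2 = (3/2, 1/2, 1/2, -1/2)
  u_3 = (0, 2/3, 2/3, 4/3)

Apply the Gram-Schmidt recurrence
  u_1 = v_1
  u_i = v_i − Σ_{j<i} ((v_i · u_j) / (u_j · u_j)) · u_j.

Step by step this gives:
  u_1 = (-1, 1, 1, -1)
  u_2 = (3/2, 1/2, 1/2, -1/2)
  u_3 = (0, 2/3, 2/3, 4/3)

Orthogonality check:
  u_2 · u_1 = 0 (should be 0)
  u_3 · u_1 = 0 (should be 0)
  u_3 · u_2 = 0 (should be 0)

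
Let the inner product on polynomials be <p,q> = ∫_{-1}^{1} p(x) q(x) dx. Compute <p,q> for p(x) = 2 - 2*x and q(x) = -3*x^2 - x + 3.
<p,q> = 28/3

Expand the product: p(x)·q(x) = 6*x^3 - 4*x^2 - 8*x + 6.
∫_{-1}^{1} of each monomial x^k gives [2/(k+1) if k even, 0 if k odd]. Integrating term-by-term (or equivalently evaluating the antiderivative F(x) = 3*x^4/2 - 4*x^3/3 - 4*x^2 + 6*x at the endpoints):
  F(1) − F(−1) = 13/6 − (-43/6) = 28/3.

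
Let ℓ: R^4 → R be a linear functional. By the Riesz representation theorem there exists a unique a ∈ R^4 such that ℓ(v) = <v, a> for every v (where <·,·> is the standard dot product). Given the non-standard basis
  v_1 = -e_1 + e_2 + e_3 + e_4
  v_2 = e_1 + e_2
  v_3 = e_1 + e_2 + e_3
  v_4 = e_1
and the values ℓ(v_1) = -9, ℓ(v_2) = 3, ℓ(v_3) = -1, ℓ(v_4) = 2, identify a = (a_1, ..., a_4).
a = (2, 1, -4, -4)

Write a = (a_1, ..., a_4) in the standard basis. For each basis vector v_i, ℓ(v_i) = <v_i, a> is a linear equation in the a_j's. Collect the n equations into a matrix system V a = ℓ, where row i of V is v_i (expressed in the standard basis). Since V is invertible (lower-triangular with 1s on the diagonal, up to permutation), solve by back-substitution:
  V =
[[-1, 1, 1, 1],
 [1, 1, 0, 0],
 [1, 1, 1, 0],
 [1, 0, 0, 0]]
  V a = (-9, 3, -1, 2)
Solving gives a = (2, 1, -4, -4).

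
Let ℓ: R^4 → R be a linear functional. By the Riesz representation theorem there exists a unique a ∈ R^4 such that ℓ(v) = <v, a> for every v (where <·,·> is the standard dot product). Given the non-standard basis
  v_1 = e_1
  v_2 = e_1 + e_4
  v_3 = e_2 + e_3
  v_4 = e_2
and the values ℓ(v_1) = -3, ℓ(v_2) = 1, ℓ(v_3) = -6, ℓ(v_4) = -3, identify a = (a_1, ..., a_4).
a = (-3, -3, -3, 4)

Write a = (a_1, ..., a_4) in the standard basis. For each basis vector v_i, ℓ(v_i) = <v_i, a> is a linear equation in the a_j's. Collect the n equations into a matrix system V a = ℓ, where row i of V is v_i (expressed in the standard basis). Since V is invertible (lower-triangular with 1s on the diagonal, up to permutation), solve by back-substitution:
  V =
[[1, 0, 0, 0],
 [1, 0, 0, 1],
 [0, 1, 1, 0],
 [0, 1, 0, 0]]
  V a = (-3, 1, -6, -3)
Solving gives a = (-3, -3, -3, 4).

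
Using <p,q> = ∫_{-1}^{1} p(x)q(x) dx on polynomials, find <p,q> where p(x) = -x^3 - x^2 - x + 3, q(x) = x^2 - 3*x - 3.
<p,q> = -56/5

Expand the product: p(x)·q(x) = -x^5 + 2*x^4 + 5*x^3 + 9*x^2 - 6*x - 9.
∫_{-1}^{1} of each monomial x^k gives [2/(k+1) if k even, 0 if k odd]. Integrating term-by-term (or equivalently evaluating the antiderivative F(x) = -x^6/6 + 2*x^5/5 + 5*x^4/4 + 3*x^3 - 3*x^2 - 9*x at the endpoints):
  F(1) − F(−1) = -451/60 − (221/60) = -56/5.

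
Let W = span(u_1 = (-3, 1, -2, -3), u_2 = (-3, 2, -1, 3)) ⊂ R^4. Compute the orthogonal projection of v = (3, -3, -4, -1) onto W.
proj_W(v) = (5/3, -67/57, 28/57, -39/19)

Set up U = [u_1 | ... | u_2] ∈ R^(4×2). The projector onto W = col(U) is P = U (U^T U)^(-1) U^T.
Compute U^T U =
  [23, 4]
  [4, 23],
and U^T v = (-1, -14).
Solve U^T U · c = U^T v for the coefficients: c = (11/171, -106/171). The projection is proj_W(v) = U c.
Check: (v - proj_W(v)) · u_1 = 0  (should be 0).
Check: (v - proj_W(v)) · u_2 = 0  (should be 0).
Result: proj_W(v) = (5/3, -67/57, 28/57, -39/19).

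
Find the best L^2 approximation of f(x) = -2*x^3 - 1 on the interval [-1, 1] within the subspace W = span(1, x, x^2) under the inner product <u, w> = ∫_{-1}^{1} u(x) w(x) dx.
g(x) = -6*x/5 - 1

The best approximation g ∈ W is the orthogonal projection of f onto W. Writing g = a_0 + a_1 x + a_2 x^2, the coefficients solve the normal equations G · a = b where
  G_{ij} = <φ_i, φ_j> and b_i = <f, φ_i>, with φ_0 = 1, φ_1 = x, φ_2 = x^2.
G =
  [2, 0, 2/3]
  [0, 2/3, 0]
  [2/3, 0, 2/5],
b = (-2, -4/5, -2/3).
Solving gives a_0 = -1, a_1 = -6/5, a_2 = 0, so
  g(x) = -6*x/5 - 1.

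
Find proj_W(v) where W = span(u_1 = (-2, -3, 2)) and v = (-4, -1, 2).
proj_W(v) = (-30/17, -45/17, 30/17)

Set up U = [u_1 | ... | u_1] ∈ R^(3×1). The projector onto W = col(U) is P = U (U^T U)^(-1) U^T.
Compute U^T U =
  [17],
and U^T v = (15).
Solve U^T U · c = U^T v for the coefficients: c = (15/17). The projection is proj_W(v) = U c.
Check: (v - proj_W(v)) · u_1 = 0  (should be 0).
Result: proj_W(v) = (-30/17, -45/17, 30/17).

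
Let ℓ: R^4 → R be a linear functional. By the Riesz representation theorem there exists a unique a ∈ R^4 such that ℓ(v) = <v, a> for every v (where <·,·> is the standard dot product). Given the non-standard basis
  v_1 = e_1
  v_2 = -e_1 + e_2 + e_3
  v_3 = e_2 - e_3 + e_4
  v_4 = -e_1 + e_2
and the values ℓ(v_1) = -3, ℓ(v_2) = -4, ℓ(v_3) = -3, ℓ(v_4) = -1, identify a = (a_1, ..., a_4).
a = (-3, -4, -3, -2)

Write a = (a_1, ..., a_4) in the standard basis. For each basis vector v_i, ℓ(v_i) = <v_i, a> is a linear equation in the a_j's. Collect the n equations into a matrix system V a = ℓ, where row i of V is v_i (expressed in the standard basis). Since V is invertible (lower-triangular with 1s on the diagonal, up to permutation), solve by back-substitution:
  V =
[[1, 0, 0, 0],
 [-1, 1, 1, 0],
 [0, 1, -1, 1],
 [-1, 1, 0, 0]]
  V a = (-3, -4, -3, -1)
Solving gives a = (-3, -4, -3, -2).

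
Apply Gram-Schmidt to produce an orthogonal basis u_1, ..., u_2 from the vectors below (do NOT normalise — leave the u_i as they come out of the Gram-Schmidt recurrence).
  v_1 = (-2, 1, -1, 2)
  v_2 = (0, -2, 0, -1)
Orthogonal basis:
  u_1 = (-2, 1, -1, 2)
  u_2 = (-4/5, -8/5, -2/5, -1/5)

Apply the Gram-Schmidt recurrence
  u_1 = v_1
  u_i = v_i − Σ_{j<i} ((v_i · u_j) / (u_j · u_j)) · u_j.

Step by step this gives:
  u_1 = (-2, 1, -1, 2)
  u_2 = (-4/5, -8/5, -2/5, -1/5)

Orthogonality check:
  u_2 · u_1 = 0 (should be 0)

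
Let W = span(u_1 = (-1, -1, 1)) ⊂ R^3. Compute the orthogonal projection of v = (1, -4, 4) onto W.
proj_W(v) = (-7/3, -7/3, 7/3)

Set up U = [u_1 | ... | u_1] ∈ R^(3×1). The projector onto W = col(U) is P = U (U^T U)^(-1) U^T.
Compute U^T U =
  [3],
and U^T v = (7).
Solve U^T U · c = U^T v for the coefficients: c = (7/3). The projection is proj_W(v) = U c.
Check: (v - proj_W(v)) · u_1 = 0  (should be 0).
Result: proj_W(v) = (-7/3, -7/3, 7/3).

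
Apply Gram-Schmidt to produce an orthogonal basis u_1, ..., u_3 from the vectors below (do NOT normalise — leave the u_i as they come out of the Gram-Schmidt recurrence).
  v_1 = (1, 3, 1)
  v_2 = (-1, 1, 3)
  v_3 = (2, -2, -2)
Orthogonal basis:
  u_1 = (1, 3, 1)
  u_2 = (-16/11, -4/11, 28/11)
  u_3 = (4/3, -2/3, 2/3)

Apply the Gram-Schmidt recurrence
  u_1 = v_1
  u_i = v_i − Σ_{j<i} ((v_i · u_j) / (u_j · u_j)) · u_j.

Step by step this gives:
  u_1 = (1, 3, 1)
  u_2 = (-16/11, -4/11, 28/11)
  u_3 = (4/3, -2/3, 2/3)

Orthogonality check:
  u_2 · u_1 = 0 (should be 0)
  u_3 · u_1 = 0 (should be 0)
  u_3 · u_2 = 0 (should be 0)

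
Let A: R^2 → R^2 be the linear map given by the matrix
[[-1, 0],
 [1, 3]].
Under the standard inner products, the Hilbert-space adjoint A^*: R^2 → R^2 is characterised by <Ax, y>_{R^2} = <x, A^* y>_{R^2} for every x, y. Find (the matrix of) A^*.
A^* = A^T =
[[-1, 1],
 [0, 3]]

For real matrices with standard dot products, the defining identity <Ax, y> = <x, A^* y> gives (Ax)^T y = x^T (A^*) y, i.e. x^T A^T y = x^T (A^*) y. Since this holds for all x, y, we must have A^* = A^T. Therefore
A^* =
[[-1, 1],
 [0, 3]].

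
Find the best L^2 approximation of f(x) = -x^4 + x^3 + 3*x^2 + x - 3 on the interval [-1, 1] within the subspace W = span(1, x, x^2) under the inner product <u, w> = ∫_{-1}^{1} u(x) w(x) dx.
g(x) = 15*x^2/7 + 8*x/5 - 102/35

The best approximation g ∈ W is the orthogonal projection of f onto W. Writing g = a_0 + a_1 x + a_2 x^2, the coefficients solve the normal equations G · a = b where
  G_{ij} = <φ_i, φ_j> and b_i = <f, φ_i>, with φ_0 = 1, φ_1 = x, φ_2 = x^2.
G =
  [2, 0, 2/3]
  [0, 2/3, 0]
  [2/3, 0, 2/5],
b = (-22/5, 16/15, -38/35).
Solving gives a_0 = -102/35, a_1 = 8/5, a_2 = 15/7, so
  g(x) = 15*x^2/7 + 8*x/5 - 102/35.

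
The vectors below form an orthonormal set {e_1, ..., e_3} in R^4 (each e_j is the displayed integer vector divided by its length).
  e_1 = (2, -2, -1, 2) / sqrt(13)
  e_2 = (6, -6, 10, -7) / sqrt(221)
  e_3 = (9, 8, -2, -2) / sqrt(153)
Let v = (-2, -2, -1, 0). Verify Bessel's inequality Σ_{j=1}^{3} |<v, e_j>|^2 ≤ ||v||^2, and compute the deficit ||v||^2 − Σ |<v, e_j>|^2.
Σ |<v, e_j>|^2 = 65/9; ||v||^2 = 9; deficit = 16/9

Write each e_j = u_j / sqrt(<u_j, u_j>) where u_j is the displayed integer vector. Then <v, e_j> = <v, u_j> / sqrt(<u_j, u_j>), so |<v, e_j>|^2 = <v, u_j>^2 / <u_j, u_j>.
Coefficients: <v, e_1> = 1/sqrt(13), <v, e_2> = -10/sqrt(221), <v, e_3> = -32/sqrt(153).
Square and sum: Σ |<v, e_j>|^2 = 65/9.
Compute ||v||^2 = v·v = 9.
Deficit = 9 − 65/9 = 16/9 ≥ 0, confirming Bessel's inequality. (The deficit equals ||v − Σ <v,e_j> e_j||^2, the squared distance from v to span{e_j}.)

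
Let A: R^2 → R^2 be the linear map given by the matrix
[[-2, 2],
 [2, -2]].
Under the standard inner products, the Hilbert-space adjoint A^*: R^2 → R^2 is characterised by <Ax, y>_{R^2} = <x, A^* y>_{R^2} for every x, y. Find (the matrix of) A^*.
A^* = A^T =
[[-2, 2],
 [2, -2]]

For real matrices with standard dot products, the defining identity <Ax, y> = <x, A^* y> gives (Ax)^T y = x^T (A^*) y, i.e. x^T A^T y = x^T (A^*) y. Since this holds for all x, y, we must have A^* = A^T. Therefore
A^* =
[[-2, 2],
 [2, -2]].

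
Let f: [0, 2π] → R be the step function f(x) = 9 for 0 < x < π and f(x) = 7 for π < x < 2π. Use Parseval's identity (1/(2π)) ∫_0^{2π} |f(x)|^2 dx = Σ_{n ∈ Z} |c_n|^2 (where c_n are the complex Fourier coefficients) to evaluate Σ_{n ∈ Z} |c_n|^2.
Σ |c_n|^2 = 65

Parseval equates the L^2 energy of f (normalised by 1/(2π)) with the ℓ^2 sum of its Fourier coefficients: (1/(2π)) ∫_0^{2π} |f|^2 = Σ |c_n|^2.
Compute the left side: (1/(2π)) [∫_0^π 9^2 dx + ∫_π^{2π} 7^2 dx] = (1/(2π)) · (81π + 49π) = (81 + 49)/2 = 65.
So Σ_{n ∈ Z} |c_n|^2 = 65.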